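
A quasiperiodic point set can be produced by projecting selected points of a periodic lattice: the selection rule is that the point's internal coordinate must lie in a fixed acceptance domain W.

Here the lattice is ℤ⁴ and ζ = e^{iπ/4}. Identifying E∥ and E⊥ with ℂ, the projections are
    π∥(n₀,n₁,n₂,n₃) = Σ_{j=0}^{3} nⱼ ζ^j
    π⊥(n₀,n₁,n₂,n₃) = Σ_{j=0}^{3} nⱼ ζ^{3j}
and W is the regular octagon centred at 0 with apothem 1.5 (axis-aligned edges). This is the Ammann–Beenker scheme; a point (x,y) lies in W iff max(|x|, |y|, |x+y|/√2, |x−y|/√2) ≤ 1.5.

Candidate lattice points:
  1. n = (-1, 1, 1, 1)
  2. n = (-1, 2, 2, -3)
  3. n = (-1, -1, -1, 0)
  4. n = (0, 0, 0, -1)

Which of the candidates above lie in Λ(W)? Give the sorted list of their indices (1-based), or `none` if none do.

Internal map: ζ^{3j} for j=0..3 gives (1,0), (−√2/2,√2/2), (0,−1), (√2/2,√2/2).
#1 (-1, 1, 1, 1): internal (-1.000000, 0.414214); octagon support 1.000000 vs apothem 1.5 → ∈ W
#2 (-1, 2, 2, -3): internal (-4.535534, -2.707107); octagon support 5.121320 vs apothem 1.5 → ∉ W
#3 (-1, -1, -1, 0): internal (-0.292893, 0.292893); octagon support 0.414214 vs apothem 1.5 → ∈ W
#4 (0, 0, 0, -1): internal (-0.707107, -0.707107); octagon support 1.000000 vs apothem 1.5 → ∈ W

1, 3, 4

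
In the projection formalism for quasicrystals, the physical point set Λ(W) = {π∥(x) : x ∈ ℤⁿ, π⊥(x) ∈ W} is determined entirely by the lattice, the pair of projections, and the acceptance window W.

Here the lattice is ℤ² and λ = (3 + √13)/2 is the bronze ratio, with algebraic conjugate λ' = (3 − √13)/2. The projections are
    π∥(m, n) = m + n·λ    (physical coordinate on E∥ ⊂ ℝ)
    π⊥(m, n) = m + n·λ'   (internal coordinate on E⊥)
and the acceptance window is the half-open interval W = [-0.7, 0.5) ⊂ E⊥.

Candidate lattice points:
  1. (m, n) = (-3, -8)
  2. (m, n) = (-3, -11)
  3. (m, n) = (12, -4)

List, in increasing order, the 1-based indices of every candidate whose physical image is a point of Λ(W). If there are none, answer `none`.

1, 2

Numerically λ ≈ 3.302776 and λ' = −1/λ ≈ -0.302776.
[1] lift (-3,-8): star map gives -0.577795; window check -0.7 ≤ -0.577795 < 0.5 is true → IN Λ
[2] lift (-3,-11): star map gives 0.330532; window check -0.7 ≤ 0.330532 < 0.5 is true → IN Λ
[3] lift (12,-4): star map gives 13.211103; window check -0.7 ≤ 13.211103 < 0.5 is false → out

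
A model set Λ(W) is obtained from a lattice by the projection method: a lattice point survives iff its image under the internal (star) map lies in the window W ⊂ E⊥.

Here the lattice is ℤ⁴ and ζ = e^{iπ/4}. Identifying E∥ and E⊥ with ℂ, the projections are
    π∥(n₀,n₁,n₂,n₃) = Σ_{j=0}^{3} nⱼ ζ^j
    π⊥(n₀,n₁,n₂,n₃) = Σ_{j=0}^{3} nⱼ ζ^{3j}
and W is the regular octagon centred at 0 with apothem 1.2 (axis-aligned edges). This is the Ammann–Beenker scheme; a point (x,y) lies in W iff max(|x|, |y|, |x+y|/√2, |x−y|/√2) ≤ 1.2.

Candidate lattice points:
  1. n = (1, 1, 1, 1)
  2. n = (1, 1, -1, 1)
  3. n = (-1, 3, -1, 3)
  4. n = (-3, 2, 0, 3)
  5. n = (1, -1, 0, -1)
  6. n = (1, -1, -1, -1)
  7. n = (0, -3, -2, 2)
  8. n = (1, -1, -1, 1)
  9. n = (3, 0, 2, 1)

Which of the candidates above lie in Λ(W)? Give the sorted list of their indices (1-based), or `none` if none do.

1, 6

Internal map: ζ^{3j} for j=0..3 gives (1,0), (−√2/2,√2/2), (0,−1), (√2/2,√2/2).
candidate 1: n = (1, 1, 1, 1) → π⊥ ≈ (+1.000000, +0.414214); max(|x|,|y|,|x±y|/√2) = 1.000000 ≤ 1.2 ⇒ ∈ W
candidate 2: n = (1, 1, -1, 1) → π⊥ ≈ (+1.000000, +2.414214); max(|x|,|y|,|x±y|/√2) = 2.414214 > 1.2 ⇒ ∉ W
candidate 3: n = (-1, 3, -1, 3) → π⊥ ≈ (-1.000000, +5.242641); max(|x|,|y|,|x±y|/√2) = 5.242641 > 1.2 ⇒ ∉ W
candidate 4: n = (-3, 2, 0, 3) → π⊥ ≈ (-2.292893, +3.535534); max(|x|,|y|,|x±y|/√2) = 4.121320 > 1.2 ⇒ ∉ W
candidate 5: n = (1, -1, 0, -1) → π⊥ ≈ (+1.000000, -1.414214); max(|x|,|y|,|x±y|/√2) = 1.707107 > 1.2 ⇒ ∉ W
candidate 6: n = (1, -1, -1, -1) → π⊥ ≈ (+1.000000, -0.414214); max(|x|,|y|,|x±y|/√2) = 1.000000 ≤ 1.2 ⇒ ∈ W
candidate 7: n = (0, -3, -2, 2) → π⊥ ≈ (+3.535534, +1.292893); max(|x|,|y|,|x±y|/√2) = 3.535534 > 1.2 ⇒ ∉ W
candidate 8: n = (1, -1, -1, 1) → π⊥ ≈ (+2.414214, +1.000000); max(|x|,|y|,|x±y|/√2) = 2.414214 > 1.2 ⇒ ∉ W
candidate 9: n = (3, 0, 2, 1) → π⊥ ≈ (+3.707107, -1.292893); max(|x|,|y|,|x±y|/√2) = 3.707107 > 1.2 ⇒ ∉ W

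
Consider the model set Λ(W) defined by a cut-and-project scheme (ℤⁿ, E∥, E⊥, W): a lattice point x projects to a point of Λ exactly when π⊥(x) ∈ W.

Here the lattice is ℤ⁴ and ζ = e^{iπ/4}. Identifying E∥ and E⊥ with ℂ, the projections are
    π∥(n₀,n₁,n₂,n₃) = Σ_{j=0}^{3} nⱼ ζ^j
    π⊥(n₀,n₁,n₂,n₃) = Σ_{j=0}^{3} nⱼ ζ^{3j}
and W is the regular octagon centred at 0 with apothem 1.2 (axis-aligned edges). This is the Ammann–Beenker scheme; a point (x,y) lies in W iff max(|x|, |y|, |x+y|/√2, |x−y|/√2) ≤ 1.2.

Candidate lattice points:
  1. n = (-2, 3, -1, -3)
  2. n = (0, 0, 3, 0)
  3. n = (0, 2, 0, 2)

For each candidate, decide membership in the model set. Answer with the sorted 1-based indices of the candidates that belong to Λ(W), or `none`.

Internal map: ζ^{3j} for j=0..3 gives (1,0), (−√2/2,√2/2), (0,−1), (√2/2,√2/2).
candidate 1: n = (-2, 3, -1, -3) → π⊥ ≈ (-6.2426, +1.0000); max(|x|,|y|,|x±y|/√2) = 6.2426 > 1.2 ⇒ ∉ W
candidate 2: n = (0, 0, 3, 0) → π⊥ ≈ (+0.0000, -3.0000); max(|x|,|y|,|x±y|/√2) = 3.0000 > 1.2 ⇒ ∉ W
candidate 3: n = (0, 2, 0, 2) → π⊥ ≈ (+0.0000, +2.8284); max(|x|,|y|,|x±y|/√2) = 2.8284 > 1.2 ⇒ ∉ W

none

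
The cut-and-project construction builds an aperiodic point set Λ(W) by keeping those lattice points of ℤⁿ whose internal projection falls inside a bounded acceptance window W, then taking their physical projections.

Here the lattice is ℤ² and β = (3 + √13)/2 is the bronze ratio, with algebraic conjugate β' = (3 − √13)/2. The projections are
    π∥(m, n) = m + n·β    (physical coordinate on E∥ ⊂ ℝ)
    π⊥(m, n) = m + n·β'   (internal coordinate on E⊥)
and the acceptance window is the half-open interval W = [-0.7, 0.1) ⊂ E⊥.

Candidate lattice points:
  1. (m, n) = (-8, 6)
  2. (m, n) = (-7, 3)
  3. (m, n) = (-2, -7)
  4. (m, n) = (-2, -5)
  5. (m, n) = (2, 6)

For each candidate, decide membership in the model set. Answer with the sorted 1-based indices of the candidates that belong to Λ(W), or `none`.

4

Compute β' = (3−√13)/2 = -0.3028, so π⊥(m,n) = m -0.3028·n.
#1 (-8,6): internal coord -8 + (6)·β' = -9.8167; -9.8167 ∉ [-0.7, 0.1) → out
#2 (-7,3): internal coord -7 + (3)·β' = -7.9083; -7.9083 ∉ [-0.7, 0.1) → out
#3 (-2,-7): internal coord -2 + (-7)·β' = +0.1194; +0.1194 ∉ [-0.7, 0.1) → out
#4 (-2,-5): internal coord -2 + (-5)·β' = -0.4861; -0.4861 ∈ [-0.7, 0.1) → IN Λ
#5 (2,6): internal coord 2 + (6)·β' = +0.1833; +0.1833 ∉ [-0.7, 0.1) → out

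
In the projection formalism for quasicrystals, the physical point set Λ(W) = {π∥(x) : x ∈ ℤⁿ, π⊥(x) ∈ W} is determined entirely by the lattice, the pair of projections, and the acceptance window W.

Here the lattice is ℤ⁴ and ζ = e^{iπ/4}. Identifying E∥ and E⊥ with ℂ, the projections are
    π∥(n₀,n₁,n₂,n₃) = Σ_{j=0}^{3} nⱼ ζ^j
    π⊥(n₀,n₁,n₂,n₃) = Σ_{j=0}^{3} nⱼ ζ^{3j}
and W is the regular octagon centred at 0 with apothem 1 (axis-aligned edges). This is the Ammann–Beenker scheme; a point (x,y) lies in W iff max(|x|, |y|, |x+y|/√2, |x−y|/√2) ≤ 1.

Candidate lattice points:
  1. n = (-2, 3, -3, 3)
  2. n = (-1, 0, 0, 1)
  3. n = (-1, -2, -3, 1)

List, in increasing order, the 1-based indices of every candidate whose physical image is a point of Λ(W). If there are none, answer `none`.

2

With ζ = e^{iπ/4} the internal vectors are ζ^0,ζ^3,ζ^6,ζ^9.
#1 (-2, 3, -3, 3): internal (-2.000000, 7.242641); octagon support 7.242641 vs apothem 1 → ∉ W
#2 (-1, 0, 0, 1): internal (-0.292893, 0.707107); octagon support 0.707107 vs apothem 1 → ∈ W
#3 (-1, -2, -3, 1): internal (1.121320, 2.292893); octagon support 2.414214 vs apothem 1 → ∉ W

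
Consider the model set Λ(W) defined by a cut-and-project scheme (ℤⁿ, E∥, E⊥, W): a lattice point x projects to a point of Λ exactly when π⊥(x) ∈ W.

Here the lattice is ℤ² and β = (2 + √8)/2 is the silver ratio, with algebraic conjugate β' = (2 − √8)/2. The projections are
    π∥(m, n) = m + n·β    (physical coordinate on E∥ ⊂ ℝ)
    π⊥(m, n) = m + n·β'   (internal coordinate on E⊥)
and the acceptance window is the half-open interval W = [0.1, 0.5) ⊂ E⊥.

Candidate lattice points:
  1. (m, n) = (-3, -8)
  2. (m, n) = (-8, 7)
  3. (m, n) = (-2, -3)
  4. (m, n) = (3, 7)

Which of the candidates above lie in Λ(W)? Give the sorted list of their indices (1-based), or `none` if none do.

Compute β' = (2−√8)/2 = -0.41421, so π⊥(m,n) = m -0.41421·n.
[1] lift (-3,-8): star map gives 0.31371; window check 0.1 ≤ 0.31371 < 0.5 is true → IN Λ
[2] lift (-8,7): star map gives -10.89949; window check 0.1 ≤ -10.89949 < 0.5 is false → out
[3] lift (-2,-3): star map gives -0.75736; window check 0.1 ≤ -0.75736 < 0.5 is false → out
[4] lift (3,7): star map gives 0.10051; window check 0.1 ≤ 0.10051 < 0.5 is true → IN Λ

1, 4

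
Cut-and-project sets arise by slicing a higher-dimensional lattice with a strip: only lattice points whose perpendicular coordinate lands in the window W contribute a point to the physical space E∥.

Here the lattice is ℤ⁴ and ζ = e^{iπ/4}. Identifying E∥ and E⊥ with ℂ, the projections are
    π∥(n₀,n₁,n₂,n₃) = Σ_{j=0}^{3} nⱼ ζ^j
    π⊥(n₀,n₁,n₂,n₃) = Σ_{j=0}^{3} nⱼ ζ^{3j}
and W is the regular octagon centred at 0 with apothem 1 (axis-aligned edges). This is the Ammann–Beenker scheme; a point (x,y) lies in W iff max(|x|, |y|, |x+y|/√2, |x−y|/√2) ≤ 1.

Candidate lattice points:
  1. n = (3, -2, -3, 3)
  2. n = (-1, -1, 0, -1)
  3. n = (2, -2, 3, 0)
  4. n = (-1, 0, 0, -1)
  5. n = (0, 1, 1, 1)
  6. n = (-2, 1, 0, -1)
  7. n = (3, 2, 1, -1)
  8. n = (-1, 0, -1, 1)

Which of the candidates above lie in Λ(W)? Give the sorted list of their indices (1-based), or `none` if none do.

Internal map: ζ^{3j} for j=0..3 gives (1,0), (−√2/2,√2/2), (0,−1), (√2/2,√2/2).
candidate 1: n = (3, -2, -3, 3) → π⊥ ≈ (+6.535534, +3.707107); max(|x|,|y|,|x±y|/√2) = 7.242641 > 1 ⇒ ∉ W
candidate 2: n = (-1, -1, 0, -1) → π⊥ ≈ (-1.000000, -1.414214); max(|x|,|y|,|x±y|/√2) = 1.707107 > 1 ⇒ ∉ W
candidate 3: n = (2, -2, 3, 0) → π⊥ ≈ (+3.414214, -4.414214); max(|x|,|y|,|x±y|/√2) = 5.535534 > 1 ⇒ ∉ W
candidate 4: n = (-1, 0, 0, -1) → π⊥ ≈ (-1.707107, -0.707107); max(|x|,|y|,|x±y|/√2) = 1.707107 > 1 ⇒ ∉ W
candidate 5: n = (0, 1, 1, 1) → π⊥ ≈ (+0.000000, +0.414214); max(|x|,|y|,|x±y|/√2) = 0.414214 ≤ 1 ⇒ ∈ W
candidate 6: n = (-2, 1, 0, -1) → π⊥ ≈ (-3.414214, +0.000000); max(|x|,|y|,|x±y|/√2) = 3.414214 > 1 ⇒ ∉ W
candidate 7: n = (3, 2, 1, -1) → π⊥ ≈ (+0.878680, -0.292893); max(|x|,|y|,|x±y|/√2) = 0.878680 ≤ 1 ⇒ ∈ W
candidate 8: n = (-1, 0, -1, 1) → π⊥ ≈ (-0.292893, +1.707107); max(|x|,|y|,|x±y|/√2) = 1.707107 > 1 ⇒ ∉ W

5, 7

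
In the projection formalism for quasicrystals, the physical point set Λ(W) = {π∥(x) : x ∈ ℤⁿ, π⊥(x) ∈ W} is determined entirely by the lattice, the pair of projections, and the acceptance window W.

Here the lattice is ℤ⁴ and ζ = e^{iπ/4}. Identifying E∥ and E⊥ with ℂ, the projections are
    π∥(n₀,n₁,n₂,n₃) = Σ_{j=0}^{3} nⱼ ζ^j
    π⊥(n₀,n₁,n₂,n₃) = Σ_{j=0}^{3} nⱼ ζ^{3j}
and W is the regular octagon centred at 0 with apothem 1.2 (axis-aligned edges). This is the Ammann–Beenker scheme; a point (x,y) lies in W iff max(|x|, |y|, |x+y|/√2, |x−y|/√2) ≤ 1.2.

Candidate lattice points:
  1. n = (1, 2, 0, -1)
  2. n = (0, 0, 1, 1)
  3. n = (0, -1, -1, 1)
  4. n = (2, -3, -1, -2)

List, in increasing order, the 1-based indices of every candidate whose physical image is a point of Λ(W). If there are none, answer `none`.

π⊥(n) = n₀ + n₁ζ³ + n₂ζ⁶ + n₃ζ⁹ where ζ = e^{iπ/4}.
candidate 1: n = (1, 2, 0, -1) → π⊥ ≈ (-1.12132, +0.70711); max(|x|,|y|,|x±y|/√2) = 1.29289 > 1.2 ⇒ ∉ W
candidate 2: n = (0, 0, 1, 1) → π⊥ ≈ (+0.70711, -0.29289); max(|x|,|y|,|x±y|/√2) = 0.70711 ≤ 1.2 ⇒ ∈ W
candidate 3: n = (0, -1, -1, 1) → π⊥ ≈ (+1.41421, +1.00000); max(|x|,|y|,|x±y|/√2) = 1.70711 > 1.2 ⇒ ∉ W
candidate 4: n = (2, -3, -1, -2) → π⊥ ≈ (+2.70711, -2.53553); max(|x|,|y|,|x±y|/√2) = 3.70711 > 1.2 ⇒ ∉ W

2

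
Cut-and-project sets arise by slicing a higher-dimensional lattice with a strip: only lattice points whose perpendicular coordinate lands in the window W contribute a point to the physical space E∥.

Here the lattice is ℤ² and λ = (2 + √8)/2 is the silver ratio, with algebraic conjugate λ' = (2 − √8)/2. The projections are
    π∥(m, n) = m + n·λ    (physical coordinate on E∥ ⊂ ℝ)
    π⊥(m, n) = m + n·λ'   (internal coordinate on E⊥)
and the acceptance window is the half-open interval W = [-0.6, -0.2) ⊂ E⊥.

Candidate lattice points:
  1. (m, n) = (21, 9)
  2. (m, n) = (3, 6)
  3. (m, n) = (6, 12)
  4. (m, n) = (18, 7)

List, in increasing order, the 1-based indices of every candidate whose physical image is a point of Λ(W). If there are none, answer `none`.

Numerically λ ≈ 2.4142 and λ' = −1/λ ≈ -0.4142.
[1] lift (21,9): star map gives 17.2721; window check -0.6 ≤ 17.2721 < -0.2 is false → out
[2] lift (3,6): star map gives 0.5147; window check -0.6 ≤ 0.5147 < -0.2 is false → out
[3] lift (6,12): star map gives 1.0294; window check -0.6 ≤ 1.0294 < -0.2 is false → out
[4] lift (18,7): star map gives 15.1005; window check -0.6 ≤ 15.1005 < -0.2 is false → out

none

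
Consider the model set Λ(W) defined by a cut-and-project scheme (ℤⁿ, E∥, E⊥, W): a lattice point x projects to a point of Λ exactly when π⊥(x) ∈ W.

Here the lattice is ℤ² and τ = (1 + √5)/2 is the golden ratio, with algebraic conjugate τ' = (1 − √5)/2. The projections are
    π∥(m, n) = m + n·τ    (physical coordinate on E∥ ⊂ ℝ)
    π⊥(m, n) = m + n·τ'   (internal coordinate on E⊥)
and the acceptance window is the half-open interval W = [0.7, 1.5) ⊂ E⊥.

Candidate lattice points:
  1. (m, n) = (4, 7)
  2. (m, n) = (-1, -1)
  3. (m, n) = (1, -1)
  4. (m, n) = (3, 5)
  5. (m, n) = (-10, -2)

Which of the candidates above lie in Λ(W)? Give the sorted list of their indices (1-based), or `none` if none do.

none

Compute τ' = (1−√5)/2 = -0.618034, so π⊥(m,n) = m -0.618034·n.
candidate 1: (m,n)=(4,7) → π∥ = 4+7·τ ≈ 15.326238, π⊥ = 4+7·τ' ≈ -0.326238 ∉ [0.7, 1.5) ⇒ out
candidate 2: (m,n)=(-1,-1) → π∥ = -1-1·τ ≈ -2.618034, π⊥ = -1-1·τ' ≈ -0.381966 ∉ [0.7, 1.5) ⇒ out
candidate 3: (m,n)=(1,-1) → π∥ = 1-1·τ ≈ -0.618034, π⊥ = 1-1·τ' ≈ 1.618034 ∉ [0.7, 1.5) ⇒ out
candidate 4: (m,n)=(3,5) → π∥ = 3+5·τ ≈ 11.090170, π⊥ = 3+5·τ' ≈ -0.090170 ∉ [0.7, 1.5) ⇒ out
candidate 5: (m,n)=(-10,-2) → π∥ = -10-2·τ ≈ -13.236068, π⊥ = -10-2·τ' ≈ -8.763932 ∉ [0.7, 1.5) ⇒ out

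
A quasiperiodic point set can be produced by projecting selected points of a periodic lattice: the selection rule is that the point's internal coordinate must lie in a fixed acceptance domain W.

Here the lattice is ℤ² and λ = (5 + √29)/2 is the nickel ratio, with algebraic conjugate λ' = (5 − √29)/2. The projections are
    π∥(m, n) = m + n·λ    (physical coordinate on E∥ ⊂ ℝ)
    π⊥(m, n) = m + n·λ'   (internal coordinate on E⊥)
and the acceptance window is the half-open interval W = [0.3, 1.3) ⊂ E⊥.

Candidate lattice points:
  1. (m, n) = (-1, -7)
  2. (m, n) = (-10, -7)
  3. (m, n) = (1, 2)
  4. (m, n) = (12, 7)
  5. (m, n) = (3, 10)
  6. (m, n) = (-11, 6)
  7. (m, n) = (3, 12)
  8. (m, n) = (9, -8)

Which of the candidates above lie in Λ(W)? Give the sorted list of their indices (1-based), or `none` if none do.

1, 3, 5, 7

λ' = (5−√29)/2 ≈ -0.19258.
candidate 1: (m,n)=(-1,-7) → π∥ = -1-7·λ ≈ -37.34808, π⊥ = -1-7·λ' ≈ 0.34808 ∈ [0.3, 1.3) ⇒ IN Λ
candidate 2: (m,n)=(-10,-7) → π∥ = -10-7·λ ≈ -46.34808, π⊥ = -10-7·λ' ≈ -8.65192 ∉ [0.3, 1.3) ⇒ out
candidate 3: (m,n)=(1,2) → π∥ = 1+2·λ ≈ 11.38516, π⊥ = 1+2·λ' ≈ 0.61484 ∈ [0.3, 1.3) ⇒ IN Λ
candidate 4: (m,n)=(12,7) → π∥ = 12+7·λ ≈ 48.34808, π⊥ = 12+7·λ' ≈ 10.65192 ∉ [0.3, 1.3) ⇒ out
candidate 5: (m,n)=(3,10) → π∥ = 3+10·λ ≈ 54.92582, π⊥ = 3+10·λ' ≈ 1.07418 ∈ [0.3, 1.3) ⇒ IN Λ
candidate 6: (m,n)=(-11,6) → π∥ = -11+6·λ ≈ 20.15549, π⊥ = -11+6·λ' ≈ -12.15549 ∉ [0.3, 1.3) ⇒ out
candidate 7: (m,n)=(3,12) → π∥ = 3+12·λ ≈ 65.31099, π⊥ = 3+12·λ' ≈ 0.68901 ∈ [0.3, 1.3) ⇒ IN Λ
candidate 8: (m,n)=(9,-8) → π∥ = 9-8·λ ≈ -32.54066, π⊥ = 9-8·λ' ≈ 10.54066 ∉ [0.3, 1.3) ⇒ out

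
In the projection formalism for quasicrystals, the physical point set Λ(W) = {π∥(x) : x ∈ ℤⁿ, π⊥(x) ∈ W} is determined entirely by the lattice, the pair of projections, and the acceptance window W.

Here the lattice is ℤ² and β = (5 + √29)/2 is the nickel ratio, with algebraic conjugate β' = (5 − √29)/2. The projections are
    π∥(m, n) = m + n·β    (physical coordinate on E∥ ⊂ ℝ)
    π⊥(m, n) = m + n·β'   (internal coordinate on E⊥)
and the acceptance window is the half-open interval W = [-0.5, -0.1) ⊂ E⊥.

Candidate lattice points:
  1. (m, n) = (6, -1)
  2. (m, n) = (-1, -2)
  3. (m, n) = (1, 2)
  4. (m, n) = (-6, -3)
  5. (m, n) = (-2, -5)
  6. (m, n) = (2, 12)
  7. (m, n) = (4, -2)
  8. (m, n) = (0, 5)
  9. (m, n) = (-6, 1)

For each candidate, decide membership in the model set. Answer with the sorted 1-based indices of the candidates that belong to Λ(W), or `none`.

β' = (5−√29)/2 ≈ -0.192582.
candidate 1: (m,n)=(6,-1) → π∥ = 6-1·β ≈ 0.807418, π⊥ = 6-1·β' ≈ 6.192582 ∉ [-0.5, -0.1) ⇒ out
candidate 2: (m,n)=(-1,-2) → π∥ = -1-2·β ≈ -11.385165, π⊥ = -1-2·β' ≈ -0.614835 ∉ [-0.5, -0.1) ⇒ out
candidate 3: (m,n)=(1,2) → π∥ = 1+2·β ≈ 11.385165, π⊥ = 1+2·β' ≈ 0.614835 ∉ [-0.5, -0.1) ⇒ out
candidate 4: (m,n)=(-6,-3) → π∥ = -6-3·β ≈ -21.577747, π⊥ = -6-3·β' ≈ -5.422253 ∉ [-0.5, -0.1) ⇒ out
candidate 5: (m,n)=(-2,-5) → π∥ = -2-5·β ≈ -27.962912, π⊥ = -2-5·β' ≈ -1.037088 ∉ [-0.5, -0.1) ⇒ out
candidate 6: (m,n)=(2,12) → π∥ = 2+12·β ≈ 64.310989, π⊥ = 2+12·β' ≈ -0.310989 ∈ [-0.5, -0.1) ⇒ IN Λ
candidate 7: (m,n)=(4,-2) → π∥ = 4-2·β ≈ -6.385165, π⊥ = 4-2·β' ≈ 4.385165 ∉ [-0.5, -0.1) ⇒ out
candidate 8: (m,n)=(0,5) → π∥ = 0+5·β ≈ 25.962912, π⊥ = 0+5·β' ≈ -0.962912 ∉ [-0.5, -0.1) ⇒ out
candidate 9: (m,n)=(-6,1) → π∥ = -6+1·β ≈ -0.807418, π⊥ = -6+1·β' ≈ -6.192582 ∉ [-0.5, -0.1) ⇒ out

6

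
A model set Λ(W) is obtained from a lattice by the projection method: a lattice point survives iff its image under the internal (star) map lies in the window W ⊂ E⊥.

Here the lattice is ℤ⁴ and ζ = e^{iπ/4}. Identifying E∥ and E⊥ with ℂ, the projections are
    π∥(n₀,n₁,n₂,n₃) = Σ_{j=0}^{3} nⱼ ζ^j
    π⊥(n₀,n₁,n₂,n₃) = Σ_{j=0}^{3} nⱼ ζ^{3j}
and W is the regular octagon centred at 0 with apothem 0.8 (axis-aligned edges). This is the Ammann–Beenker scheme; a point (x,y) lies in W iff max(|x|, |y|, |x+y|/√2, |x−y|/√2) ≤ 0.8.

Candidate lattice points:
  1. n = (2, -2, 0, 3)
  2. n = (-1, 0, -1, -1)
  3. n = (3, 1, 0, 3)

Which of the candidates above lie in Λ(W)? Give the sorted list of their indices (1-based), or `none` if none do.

none

π⊥(n) = n₀ + n₁ζ³ + n₂ζ⁶ + n₃ζ⁹ where ζ = e^{iπ/4}.
candidate 1: n = (2, -2, 0, 3) → π⊥ ≈ (+5.535534, +0.707107); max(|x|,|y|,|x±y|/√2) = 5.535534 > 0.8 ⇒ ∉ W
candidate 2: n = (-1, 0, -1, -1) → π⊥ ≈ (-1.707107, +0.292893); max(|x|,|y|,|x±y|/√2) = 1.707107 > 0.8 ⇒ ∉ W
candidate 3: n = (3, 1, 0, 3) → π⊥ ≈ (+4.414214, +2.828427); max(|x|,|y|,|x±y|/√2) = 5.121320 > 0.8 ⇒ ∉ W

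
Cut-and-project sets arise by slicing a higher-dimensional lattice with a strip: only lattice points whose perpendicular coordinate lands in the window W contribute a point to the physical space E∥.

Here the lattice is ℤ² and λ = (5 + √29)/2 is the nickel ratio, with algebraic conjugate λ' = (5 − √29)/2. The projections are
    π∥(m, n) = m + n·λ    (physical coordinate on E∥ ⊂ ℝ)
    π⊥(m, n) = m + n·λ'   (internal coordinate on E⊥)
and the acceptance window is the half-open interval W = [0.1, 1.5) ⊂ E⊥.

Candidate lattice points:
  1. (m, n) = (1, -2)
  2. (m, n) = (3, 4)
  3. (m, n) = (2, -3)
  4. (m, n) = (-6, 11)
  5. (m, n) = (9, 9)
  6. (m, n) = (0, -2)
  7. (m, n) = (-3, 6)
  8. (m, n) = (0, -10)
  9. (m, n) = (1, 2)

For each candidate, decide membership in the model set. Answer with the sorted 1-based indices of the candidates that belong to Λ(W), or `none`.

Compute λ' = (5−√29)/2 = -0.19258, so π⊥(m,n) = m -0.19258·n.
#1 (1,-2): internal coord 1 + (-2)·λ' = +1.38516; +1.38516 ∈ [0.1, 1.5) → IN Λ
#2 (3,4): internal coord 3 + (4)·λ' = +2.22967; +2.22967 ∉ [0.1, 1.5) → out
#3 (2,-3): internal coord 2 + (-3)·λ' = +2.57775; +2.57775 ∉ [0.1, 1.5) → out
#4 (-6,11): internal coord -6 + (11)·λ' = -8.11841; -8.11841 ∉ [0.1, 1.5) → out
#5 (9,9): internal coord 9 + (9)·λ' = +7.26676; +7.26676 ∉ [0.1, 1.5) → out
#6 (0,-2): internal coord 0 + (-2)·λ' = +0.38516; +0.38516 ∈ [0.1, 1.5) → IN Λ
#7 (-3,6): internal coord -3 + (6)·λ' = -4.15549; -4.15549 ∉ [0.1, 1.5) → out
#8 (0,-10): internal coord 0 + (-10)·λ' = +1.92582; +1.92582 ∉ [0.1, 1.5) → out
#9 (1,2): internal coord 1 + (2)·λ' = +0.61484; +0.61484 ∈ [0.1, 1.5) → IN Λ

1, 6, 9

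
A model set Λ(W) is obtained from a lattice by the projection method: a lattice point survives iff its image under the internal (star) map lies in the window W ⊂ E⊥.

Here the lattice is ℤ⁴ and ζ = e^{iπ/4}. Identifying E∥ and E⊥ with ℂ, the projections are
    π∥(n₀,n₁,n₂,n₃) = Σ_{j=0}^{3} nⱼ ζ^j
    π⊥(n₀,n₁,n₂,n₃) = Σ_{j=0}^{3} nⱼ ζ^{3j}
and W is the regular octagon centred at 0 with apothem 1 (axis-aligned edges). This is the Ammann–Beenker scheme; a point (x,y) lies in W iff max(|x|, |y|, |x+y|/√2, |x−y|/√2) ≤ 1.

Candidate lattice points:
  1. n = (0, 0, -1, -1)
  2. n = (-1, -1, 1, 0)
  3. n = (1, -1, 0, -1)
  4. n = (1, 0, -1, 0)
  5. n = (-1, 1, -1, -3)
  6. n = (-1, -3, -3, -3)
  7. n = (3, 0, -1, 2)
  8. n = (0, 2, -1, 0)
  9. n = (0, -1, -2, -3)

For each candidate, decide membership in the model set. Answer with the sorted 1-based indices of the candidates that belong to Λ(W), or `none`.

1

π⊥(n) = n₀ + n₁ζ³ + n₂ζ⁶ + n₃ζ⁹ where ζ = e^{iπ/4}.
candidate 1: n = (0, 0, -1, -1) → π⊥ ≈ (-0.7071, +0.2929); max(|x|,|y|,|x±y|/√2) = 0.7071 ≤ 1 ⇒ ∈ W
candidate 2: n = (-1, -1, 1, 0) → π⊥ ≈ (-0.2929, -1.7071); max(|x|,|y|,|x±y|/√2) = 1.7071 > 1 ⇒ ∉ W
candidate 3: n = (1, -1, 0, -1) → π⊥ ≈ (+1.0000, -1.4142); max(|x|,|y|,|x±y|/√2) = 1.7071 > 1 ⇒ ∉ W
candidate 4: n = (1, 0, -1, 0) → π⊥ ≈ (+1.0000, +1.0000); max(|x|,|y|,|x±y|/√2) = 1.4142 > 1 ⇒ ∉ W
candidate 5: n = (-1, 1, -1, -3) → π⊥ ≈ (-3.8284, -0.4142); max(|x|,|y|,|x±y|/√2) = 3.8284 > 1 ⇒ ∉ W
candidate 6: n = (-1, -3, -3, -3) → π⊥ ≈ (-1.0000, -1.2426); max(|x|,|y|,|x±y|/√2) = 1.5858 > 1 ⇒ ∉ W
candidate 7: n = (3, 0, -1, 2) → π⊥ ≈ (+4.4142, +2.4142); max(|x|,|y|,|x±y|/√2) = 4.8284 > 1 ⇒ ∉ W
candidate 8: n = (0, 2, -1, 0) → π⊥ ≈ (-1.4142, +2.4142); max(|x|,|y|,|x±y|/√2) = 2.7071 > 1 ⇒ ∉ W
candidate 9: n = (0, -1, -2, -3) → π⊥ ≈ (-1.4142, -0.8284); max(|x|,|y|,|x±y|/√2) = 1.5858 > 1 ⇒ ∉ W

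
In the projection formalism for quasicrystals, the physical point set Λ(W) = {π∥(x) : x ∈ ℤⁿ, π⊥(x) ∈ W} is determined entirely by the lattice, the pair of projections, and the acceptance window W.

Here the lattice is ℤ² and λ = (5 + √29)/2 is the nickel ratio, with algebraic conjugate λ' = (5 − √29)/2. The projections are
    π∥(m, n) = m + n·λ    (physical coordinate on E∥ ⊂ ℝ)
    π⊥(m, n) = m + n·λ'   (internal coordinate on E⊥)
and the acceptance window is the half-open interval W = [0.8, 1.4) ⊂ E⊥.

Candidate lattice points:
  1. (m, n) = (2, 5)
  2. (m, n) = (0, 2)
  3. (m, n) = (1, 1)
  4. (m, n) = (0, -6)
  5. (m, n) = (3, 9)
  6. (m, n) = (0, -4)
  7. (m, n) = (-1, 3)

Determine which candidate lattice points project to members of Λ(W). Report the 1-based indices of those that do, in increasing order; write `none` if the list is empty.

Numerically λ ≈ 5.19258 and λ' = −1/λ ≈ -0.19258.
candidate 1: (m,n)=(2,5) → π∥ = 2+5·λ ≈ 27.96291, π⊥ = 2+5·λ' ≈ 1.03709 ∈ [0.8, 1.4) ⇒ IN Λ
candidate 2: (m,n)=(0,2) → π∥ = 0+2·λ ≈ 10.38516, π⊥ = 0+2·λ' ≈ -0.38516 ∉ [0.8, 1.4) ⇒ out
candidate 3: (m,n)=(1,1) → π∥ = 1+1·λ ≈ 6.19258, π⊥ = 1+1·λ' ≈ 0.80742 ∈ [0.8, 1.4) ⇒ IN Λ
candidate 4: (m,n)=(0,-6) → π∥ = 0-6·λ ≈ -31.15549, π⊥ = 0-6·λ' ≈ 1.15549 ∈ [0.8, 1.4) ⇒ IN Λ
candidate 5: (m,n)=(3,9) → π∥ = 3+9·λ ≈ 49.73324, π⊥ = 3+9·λ' ≈ 1.26676 ∈ [0.8, 1.4) ⇒ IN Λ
candidate 6: (m,n)=(0,-4) → π∥ = 0-4·λ ≈ -20.77033, π⊥ = 0-4·λ' ≈ 0.77033 ∉ [0.8, 1.4) ⇒ out
candidate 7: (m,n)=(-1,3) → π∥ = -1+3·λ ≈ 14.57775, π⊥ = -1+3·λ' ≈ -1.57775 ∉ [0.8, 1.4) ⇒ out

1, 3, 4, 5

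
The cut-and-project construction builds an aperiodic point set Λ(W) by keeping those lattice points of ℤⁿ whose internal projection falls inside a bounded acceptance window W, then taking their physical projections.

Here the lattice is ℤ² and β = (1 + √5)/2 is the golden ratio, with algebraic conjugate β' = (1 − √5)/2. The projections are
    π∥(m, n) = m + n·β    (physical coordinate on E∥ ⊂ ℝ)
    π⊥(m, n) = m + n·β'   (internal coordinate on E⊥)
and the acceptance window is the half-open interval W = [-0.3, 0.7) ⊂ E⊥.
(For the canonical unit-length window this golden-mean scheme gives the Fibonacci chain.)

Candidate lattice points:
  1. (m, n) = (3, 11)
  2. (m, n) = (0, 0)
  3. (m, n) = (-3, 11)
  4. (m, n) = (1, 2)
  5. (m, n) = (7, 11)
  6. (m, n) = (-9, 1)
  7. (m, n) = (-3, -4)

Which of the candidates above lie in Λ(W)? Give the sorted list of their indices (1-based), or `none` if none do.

Numerically β ≈ 1.618034 and β' = −1/β ≈ -0.618034.
#1 (3,11): internal coord 3 + (11)·β' = -3.798374; -3.798374 ∉ [-0.3, 0.7) → out
#2 (0,0): internal coord 0 + (0)·β' = +0.000000; +0.000000 ∈ [-0.3, 0.7) → IN Λ
#3 (-3,11): internal coord -3 + (11)·β' = -9.798374; -9.798374 ∉ [-0.3, 0.7) → out
#4 (1,2): internal coord 1 + (2)·β' = -0.236068; -0.236068 ∈ [-0.3, 0.7) → IN Λ
#5 (7,11): internal coord 7 + (11)·β' = +0.201626; +0.201626 ∈ [-0.3, 0.7) → IN Λ
#6 (-9,1): internal coord -9 + (1)·β' = -9.618034; -9.618034 ∉ [-0.3, 0.7) → out
#7 (-3,-4): internal coord -3 + (-4)·β' = -0.527864; -0.527864 ∉ [-0.3, 0.7) → out

2, 4, 5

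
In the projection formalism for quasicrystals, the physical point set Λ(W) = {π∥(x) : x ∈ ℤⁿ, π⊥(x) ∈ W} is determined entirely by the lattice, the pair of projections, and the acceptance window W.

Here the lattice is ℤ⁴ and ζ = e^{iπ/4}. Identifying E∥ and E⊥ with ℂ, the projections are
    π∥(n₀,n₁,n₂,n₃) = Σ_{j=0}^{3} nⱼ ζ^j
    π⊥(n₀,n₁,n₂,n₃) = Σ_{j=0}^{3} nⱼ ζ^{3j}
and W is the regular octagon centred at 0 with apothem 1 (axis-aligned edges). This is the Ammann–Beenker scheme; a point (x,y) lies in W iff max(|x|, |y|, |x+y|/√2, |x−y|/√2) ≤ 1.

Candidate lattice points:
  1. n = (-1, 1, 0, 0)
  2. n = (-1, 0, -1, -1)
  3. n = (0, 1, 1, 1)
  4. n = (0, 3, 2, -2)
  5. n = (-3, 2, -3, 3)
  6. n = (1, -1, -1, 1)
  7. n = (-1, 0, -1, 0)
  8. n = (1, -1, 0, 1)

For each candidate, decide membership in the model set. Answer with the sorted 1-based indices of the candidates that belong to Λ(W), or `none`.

π⊥(n) = n₀ + n₁ζ³ + n₂ζ⁶ + n₃ζ⁹ where ζ = e^{iπ/4}.
#1 (-1, 1, 0, 0): internal (-1.7071, 0.7071); octagon support 1.7071 vs apothem 1 → ∉ W
#2 (-1, 0, -1, -1): internal (-1.7071, 0.2929); octagon support 1.7071 vs apothem 1 → ∉ W
#3 (0, 1, 1, 1): internal (0.0000, 0.4142); octagon support 0.4142 vs apothem 1 → ∈ W
#4 (0, 3, 2, -2): internal (-3.5355, -1.2929); octagon support 3.5355 vs apothem 1 → ∉ W
#5 (-3, 2, -3, 3): internal (-2.2929, 6.5355); octagon support 6.5355 vs apothem 1 → ∉ W
#6 (1, -1, -1, 1): internal (2.4142, 1.0000); octagon support 2.4142 vs apothem 1 → ∉ W
#7 (-1, 0, -1, 0): internal (-1.0000, 1.0000); octagon support 1.4142 vs apothem 1 → ∉ W
#8 (1, -1, 0, 1): internal (2.4142, 0.0000); octagon support 2.4142 vs apothem 1 → ∉ W

3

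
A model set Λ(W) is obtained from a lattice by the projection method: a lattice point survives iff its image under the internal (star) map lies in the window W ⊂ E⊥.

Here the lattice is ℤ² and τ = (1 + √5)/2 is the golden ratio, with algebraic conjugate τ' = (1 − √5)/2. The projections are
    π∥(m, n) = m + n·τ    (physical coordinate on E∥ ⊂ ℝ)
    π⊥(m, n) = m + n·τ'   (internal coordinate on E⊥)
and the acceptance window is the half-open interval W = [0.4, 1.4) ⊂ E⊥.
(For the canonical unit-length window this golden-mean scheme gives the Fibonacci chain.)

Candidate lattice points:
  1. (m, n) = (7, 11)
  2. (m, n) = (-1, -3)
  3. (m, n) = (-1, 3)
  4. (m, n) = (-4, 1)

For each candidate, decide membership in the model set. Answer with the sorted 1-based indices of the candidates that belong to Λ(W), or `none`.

Numerically τ ≈ 1.61803 and τ' = −1/τ ≈ -0.61803.
#1 (7,11): internal coord 7 + (11)·τ' = +0.20163; +0.20163 ∉ [0.4, 1.4) → out
#2 (-1,-3): internal coord -1 + (-3)·τ' = +0.85410; +0.85410 ∈ [0.4, 1.4) → IN Λ
#3 (-1,3): internal coord -1 + (3)·τ' = -2.85410; -2.85410 ∉ [0.4, 1.4) → out
#4 (-4,1): internal coord -4 + (1)·τ' = -4.61803; -4.61803 ∉ [0.4, 1.4) → out

2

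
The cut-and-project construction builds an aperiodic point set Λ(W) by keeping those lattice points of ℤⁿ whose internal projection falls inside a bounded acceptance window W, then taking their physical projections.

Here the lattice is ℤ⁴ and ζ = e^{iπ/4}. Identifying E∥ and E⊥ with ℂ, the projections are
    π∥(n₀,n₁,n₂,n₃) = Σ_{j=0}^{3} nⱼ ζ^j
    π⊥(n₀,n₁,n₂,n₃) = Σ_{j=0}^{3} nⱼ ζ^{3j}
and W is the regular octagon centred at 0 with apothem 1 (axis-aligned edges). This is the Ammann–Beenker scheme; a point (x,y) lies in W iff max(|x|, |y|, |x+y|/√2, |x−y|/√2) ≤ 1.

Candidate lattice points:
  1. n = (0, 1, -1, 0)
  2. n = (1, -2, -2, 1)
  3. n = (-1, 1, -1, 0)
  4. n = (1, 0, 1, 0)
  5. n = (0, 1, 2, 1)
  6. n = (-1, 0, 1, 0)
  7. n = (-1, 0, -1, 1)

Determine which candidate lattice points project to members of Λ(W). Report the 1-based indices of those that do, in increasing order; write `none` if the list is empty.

Internal map: ζ^{3j} for j=0..3 gives (1,0), (−√2/2,√2/2), (0,−1), (√2/2,√2/2).
#1 (0, 1, -1, 0): internal (-0.70711, 1.70711); octagon support 1.70711 vs apothem 1 → ∉ W
#2 (1, -2, -2, 1): internal (3.12132, 1.29289); octagon support 3.12132 vs apothem 1 → ∉ W
#3 (-1, 1, -1, 0): internal (-1.70711, 1.70711); octagon support 2.41421 vs apothem 1 → ∉ W
#4 (1, 0, 1, 0): internal (1.00000, -1.00000); octagon support 1.41421 vs apothem 1 → ∉ W
#5 (0, 1, 2, 1): internal (0.00000, -0.58579); octagon support 0.58579 vs apothem 1 → ∈ W
#6 (-1, 0, 1, 0): internal (-1.00000, -1.00000); octagon support 1.41421 vs apothem 1 → ∉ W
#7 (-1, 0, -1, 1): internal (-0.29289, 1.70711); octagon support 1.70711 vs apothem 1 → ∉ W

5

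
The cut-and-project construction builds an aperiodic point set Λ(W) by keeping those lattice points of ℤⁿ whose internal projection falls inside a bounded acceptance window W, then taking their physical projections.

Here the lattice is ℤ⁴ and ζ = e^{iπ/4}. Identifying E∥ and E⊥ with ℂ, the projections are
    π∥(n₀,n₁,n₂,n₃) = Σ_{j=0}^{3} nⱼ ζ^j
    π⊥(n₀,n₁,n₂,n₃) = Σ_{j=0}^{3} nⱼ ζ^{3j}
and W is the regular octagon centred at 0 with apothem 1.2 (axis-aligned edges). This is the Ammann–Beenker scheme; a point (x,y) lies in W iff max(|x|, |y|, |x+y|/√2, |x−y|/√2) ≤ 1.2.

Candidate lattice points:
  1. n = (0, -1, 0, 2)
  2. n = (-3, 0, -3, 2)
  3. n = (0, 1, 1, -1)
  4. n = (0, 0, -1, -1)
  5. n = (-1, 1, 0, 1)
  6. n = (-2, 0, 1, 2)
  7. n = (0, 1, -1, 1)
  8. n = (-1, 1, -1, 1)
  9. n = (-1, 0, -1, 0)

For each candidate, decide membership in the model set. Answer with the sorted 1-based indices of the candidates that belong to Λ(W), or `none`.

4, 6

With ζ = e^{iπ/4} the internal vectors are ζ^0,ζ^3,ζ^6,ζ^9.
candidate 1: n = (0, -1, 0, 2) → π⊥ ≈ (+2.1213, +0.7071); max(|x|,|y|,|x±y|/√2) = 2.1213 > 1.2 ⇒ ∉ W
candidate 2: n = (-3, 0, -3, 2) → π⊥ ≈ (-1.5858, +4.4142); max(|x|,|y|,|x±y|/√2) = 4.4142 > 1.2 ⇒ ∉ W
candidate 3: n = (0, 1, 1, -1) → π⊥ ≈ (-1.4142, -1.0000); max(|x|,|y|,|x±y|/√2) = 1.7071 > 1.2 ⇒ ∉ W
candidate 4: n = (0, 0, -1, -1) → π⊥ ≈ (-0.7071, +0.2929); max(|x|,|y|,|x±y|/√2) = 0.7071 ≤ 1.2 ⇒ ∈ W
candidate 5: n = (-1, 1, 0, 1) → π⊥ ≈ (-1.0000, +1.4142); max(|x|,|y|,|x±y|/√2) = 1.7071 > 1.2 ⇒ ∉ W
candidate 6: n = (-2, 0, 1, 2) → π⊥ ≈ (-0.5858, +0.4142); max(|x|,|y|,|x±y|/√2) = 0.7071 ≤ 1.2 ⇒ ∈ W
candidate 7: n = (0, 1, -1, 1) → π⊥ ≈ (+0.0000, +2.4142); max(|x|,|y|,|x±y|/√2) = 2.4142 > 1.2 ⇒ ∉ W
candidate 8: n = (-1, 1, -1, 1) → π⊥ ≈ (-1.0000, +2.4142); max(|x|,|y|,|x±y|/√2) = 2.4142 > 1.2 ⇒ ∉ W
candidate 9: n = (-1, 0, -1, 0) → π⊥ ≈ (-1.0000, +1.0000); max(|x|,|y|,|x±y|/√2) = 1.4142 > 1.2 ⇒ ∉ W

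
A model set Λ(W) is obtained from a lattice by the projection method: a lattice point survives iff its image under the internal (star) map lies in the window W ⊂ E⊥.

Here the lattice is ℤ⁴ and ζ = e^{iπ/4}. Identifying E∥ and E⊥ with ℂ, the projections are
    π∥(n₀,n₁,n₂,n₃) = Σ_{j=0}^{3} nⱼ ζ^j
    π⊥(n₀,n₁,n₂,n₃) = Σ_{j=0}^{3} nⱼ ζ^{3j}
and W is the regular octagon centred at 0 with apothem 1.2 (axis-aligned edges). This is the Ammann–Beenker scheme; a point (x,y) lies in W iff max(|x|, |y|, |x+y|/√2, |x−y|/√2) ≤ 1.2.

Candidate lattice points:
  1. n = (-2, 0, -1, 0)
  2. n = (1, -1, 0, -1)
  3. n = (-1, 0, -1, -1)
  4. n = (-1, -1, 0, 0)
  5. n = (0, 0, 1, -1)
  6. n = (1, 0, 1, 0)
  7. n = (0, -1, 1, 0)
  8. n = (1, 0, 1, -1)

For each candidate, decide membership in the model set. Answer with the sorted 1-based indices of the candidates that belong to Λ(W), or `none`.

Internal map: ζ^{3j} for j=0..3 gives (1,0), (−√2/2,√2/2), (0,−1), (√2/2,√2/2).
#1 (-2, 0, -1, 0): internal (-2.00000, 1.00000); octagon support 2.12132 vs apothem 1.2 → ∉ W
#2 (1, -1, 0, -1): internal (1.00000, -1.41421); octagon support 1.70711 vs apothem 1.2 → ∉ W
#3 (-1, 0, -1, -1): internal (-1.70711, 0.29289); octagon support 1.70711 vs apothem 1.2 → ∉ W
#4 (-1, -1, 0, 0): internal (-0.29289, -0.70711); octagon support 0.70711 vs apothem 1.2 → ∈ W
#5 (0, 0, 1, -1): internal (-0.70711, -1.70711); octagon support 1.70711 vs apothem 1.2 → ∉ W
#6 (1, 0, 1, 0): internal (1.00000, -1.00000); octagon support 1.41421 vs apothem 1.2 → ∉ W
#7 (0, -1, 1, 0): internal (0.70711, -1.70711); octagon support 1.70711 vs apothem 1.2 → ∉ W
#8 (1, 0, 1, -1): internal (0.29289, -1.70711); octagon support 1.70711 vs apothem 1.2 → ∉ W

4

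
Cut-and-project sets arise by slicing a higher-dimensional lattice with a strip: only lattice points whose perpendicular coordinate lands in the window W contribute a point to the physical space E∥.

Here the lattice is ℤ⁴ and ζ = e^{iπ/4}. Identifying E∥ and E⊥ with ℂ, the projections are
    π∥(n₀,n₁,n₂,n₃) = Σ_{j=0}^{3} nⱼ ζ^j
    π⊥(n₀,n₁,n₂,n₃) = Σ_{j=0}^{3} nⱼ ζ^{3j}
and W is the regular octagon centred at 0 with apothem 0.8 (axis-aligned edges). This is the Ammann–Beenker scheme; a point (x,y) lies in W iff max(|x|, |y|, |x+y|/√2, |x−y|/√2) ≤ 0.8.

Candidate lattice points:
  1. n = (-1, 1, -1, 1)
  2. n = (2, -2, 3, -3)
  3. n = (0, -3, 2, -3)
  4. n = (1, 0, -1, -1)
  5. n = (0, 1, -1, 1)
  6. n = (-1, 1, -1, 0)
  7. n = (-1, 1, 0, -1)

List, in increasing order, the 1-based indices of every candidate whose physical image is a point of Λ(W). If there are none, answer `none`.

Internal map: ζ^{3j} for j=0..3 gives (1,0), (−√2/2,√2/2), (0,−1), (√2/2,√2/2).
#1 (-1, 1, -1, 1): internal (-1.0000, 2.4142); octagon support 2.4142 vs apothem 0.8 → ∉ W
#2 (2, -2, 3, -3): internal (1.2929, -6.5355); octagon support 6.5355 vs apothem 0.8 → ∉ W
#3 (0, -3, 2, -3): internal (0.0000, -6.2426); octagon support 6.2426 vs apothem 0.8 → ∉ W
#4 (1, 0, -1, -1): internal (0.2929, 0.2929); octagon support 0.4142 vs apothem 0.8 → ∈ W
#5 (0, 1, -1, 1): internal (0.0000, 2.4142); octagon support 2.4142 vs apothem 0.8 → ∉ W
#6 (-1, 1, -1, 0): internal (-1.7071, 1.7071); octagon support 2.4142 vs apothem 0.8 → ∉ W
#7 (-1, 1, 0, -1): internal (-2.4142, 0.0000); octagon support 2.4142 vs apothem 0.8 → ∉ W

4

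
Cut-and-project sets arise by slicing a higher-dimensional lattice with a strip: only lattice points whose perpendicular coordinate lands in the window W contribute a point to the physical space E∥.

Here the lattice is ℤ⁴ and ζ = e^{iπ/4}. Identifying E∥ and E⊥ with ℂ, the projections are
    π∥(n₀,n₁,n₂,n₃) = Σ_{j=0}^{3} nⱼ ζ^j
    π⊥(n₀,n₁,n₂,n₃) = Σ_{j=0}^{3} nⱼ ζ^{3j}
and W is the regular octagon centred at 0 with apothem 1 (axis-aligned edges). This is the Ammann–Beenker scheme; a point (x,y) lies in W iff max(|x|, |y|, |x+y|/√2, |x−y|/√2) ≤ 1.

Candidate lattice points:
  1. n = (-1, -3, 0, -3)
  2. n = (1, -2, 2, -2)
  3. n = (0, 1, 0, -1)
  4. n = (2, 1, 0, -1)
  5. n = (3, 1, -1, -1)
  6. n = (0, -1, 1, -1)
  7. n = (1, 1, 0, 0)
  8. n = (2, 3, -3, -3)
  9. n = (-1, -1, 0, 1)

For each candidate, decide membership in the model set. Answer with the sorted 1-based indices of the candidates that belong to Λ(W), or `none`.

Internal map: ζ^{3j} for j=0..3 gives (1,0), (−√2/2,√2/2), (0,−1), (√2/2,√2/2).
#1 (-1, -3, 0, -3): internal (-1.0000, -4.2426); octagon support 4.2426 vs apothem 1 → ∉ W
#2 (1, -2, 2, -2): internal (1.0000, -4.8284); octagon support 4.8284 vs apothem 1 → ∉ W
#3 (0, 1, 0, -1): internal (-1.4142, 0.0000); octagon support 1.4142 vs apothem 1 → ∉ W
#4 (2, 1, 0, -1): internal (0.5858, 0.0000); octagon support 0.5858 vs apothem 1 → ∈ W
#5 (3, 1, -1, -1): internal (1.5858, 1.0000); octagon support 1.8284 vs apothem 1 → ∉ W
#6 (0, -1, 1, -1): internal (0.0000, -2.4142); octagon support 2.4142 vs apothem 1 → ∉ W
#7 (1, 1, 0, 0): internal (0.2929, 0.7071); octagon support 0.7071 vs apothem 1 → ∈ W
#8 (2, 3, -3, -3): internal (-2.2426, 3.0000); octagon support 3.7071 vs apothem 1 → ∉ W
#9 (-1, -1, 0, 1): internal (0.4142, 0.0000); octagon support 0.4142 vs apothem 1 → ∈ W

4, 7, 9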